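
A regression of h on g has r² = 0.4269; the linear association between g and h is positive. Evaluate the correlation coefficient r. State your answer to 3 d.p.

0.653

|r| = √0.4269 = 0.653
The association is positive, so r = 0.653.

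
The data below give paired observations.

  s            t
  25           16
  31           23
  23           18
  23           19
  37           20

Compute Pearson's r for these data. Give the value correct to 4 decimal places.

n = 5, Σs = 139, Σt = 96, Σs² = 4013, Σt² = 1870, Σst = 2704
nΣst − ΣsΣt = 13520 − 13344 = 176
nΣs² − (Σs)² = 20065 − 19321 = 744; nΣt² − (Σt)² = 9350 − 9216 = 134
r = 176 / √(744 × 134) = 176 / 315.7467 ≈ 0.5574

0.5574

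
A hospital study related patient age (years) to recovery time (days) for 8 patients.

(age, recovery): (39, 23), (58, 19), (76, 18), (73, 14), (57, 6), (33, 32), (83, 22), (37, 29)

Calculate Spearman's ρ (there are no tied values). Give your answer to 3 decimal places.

-0.595

Rank age: 3, 5, 7, 6, 4, 1, 8, 2
Rank recovery: 6, 4, 3, 2, 1, 8, 5, 7
d = rank(age) − rank(recovery): -3, 1, 4, 4, 3, -7, 3, -5; Σd² = 134
ρ = 1 − 6Σd² / [n(n²−1)] = 1 − 6×134 / (8×63) = 1 − 804/504 ≈ -0.595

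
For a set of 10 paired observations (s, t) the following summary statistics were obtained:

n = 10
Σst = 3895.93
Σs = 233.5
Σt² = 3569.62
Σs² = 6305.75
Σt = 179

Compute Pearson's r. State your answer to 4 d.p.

-0.5080

r = (nΣst − ΣsΣt) / √[(nΣs² − (Σs)²)(nΣt² − (Σt)²)]
Numerator: 10×3895.93 − 233.5×179 = -2837.2
Denominator: √[(63057.5 − 54522.25)(35696.2 − 32041)] = √[8535.25 × 3655.2] = 5585.5211
r = -2837.2 / 5585.5211 ≈ -0.5080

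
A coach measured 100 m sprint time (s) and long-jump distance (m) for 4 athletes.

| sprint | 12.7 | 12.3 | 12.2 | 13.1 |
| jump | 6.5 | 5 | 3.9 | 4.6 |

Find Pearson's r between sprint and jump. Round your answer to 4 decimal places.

0.2877

n = 4, Σx = 50.3, Σy = 20, Σx² = 633.03, Σy² = 103.62, Σxy = 251.89
nΣxy − ΣxΣy = 1007.56 − 1006 = 1.56
nΣx² − (Σx)² = 2532.12 − 2530.09 = 2.03; nΣy² − (Σy)² = 414.48 − 400 = 14.48
r = 1.56 / √(2.03 × 14.48) = 1.56 / 5.4217 ≈ 0.2877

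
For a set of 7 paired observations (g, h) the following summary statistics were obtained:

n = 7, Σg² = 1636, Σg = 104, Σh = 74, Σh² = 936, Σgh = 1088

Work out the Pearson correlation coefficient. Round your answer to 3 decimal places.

r = (nΣgh − ΣgΣh) / √[(nΣg² − (Σg)²)(nΣh² − (Σh)²)]
Numerator: 7×1088 − 104×74 = -80
Denominator: √[(11452 − 10816)(6552 − 5476)] = √[636 × 1076] = 827.2460
r = -80 / 827.2460 ≈ -0.097

-0.097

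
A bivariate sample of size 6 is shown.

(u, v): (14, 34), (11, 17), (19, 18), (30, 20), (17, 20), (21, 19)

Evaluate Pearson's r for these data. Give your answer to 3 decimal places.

-0.218

n = 6, Σu = 112, Σv = 128, Σu² = 2308, Σv² = 2930, Σuv = 2344
nΣuv − ΣuΣv = 14064 − 14336 = -272
nΣu² − (Σu)² = 13848 − 12544 = 1304; nΣv² − (Σv)² = 17580 − 16384 = 1196
r = -272 / √(1304 × 1196) = -272 / 1248.8331 ≈ -0.218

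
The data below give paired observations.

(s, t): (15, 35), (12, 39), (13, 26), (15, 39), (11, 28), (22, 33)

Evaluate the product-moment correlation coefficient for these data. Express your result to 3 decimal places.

0.155

n = 6, Σs = 88, Σt = 200, Σs² = 1368, Σt² = 6816, Σst = 2950
nΣst − ΣsΣt = 17700 − 17600 = 100
nΣs² − (Σs)² = 8208 − 7744 = 464; nΣt² − (Σt)² = 40896 − 40000 = 896
r = 100 / √(464 × 896) = 100 / 644.7821 ≈ 0.155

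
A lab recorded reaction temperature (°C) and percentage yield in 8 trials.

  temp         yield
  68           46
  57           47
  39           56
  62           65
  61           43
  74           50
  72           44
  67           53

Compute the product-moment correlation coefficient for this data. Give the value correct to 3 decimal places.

n = 8, Σx = 500, Σy = 404, Σx² = 32108, Σy² = 20780, Σxy = 25063
nΣxy − ΣxΣy = 200504 − 202000 = -1496
nΣx² − (Σx)² = 256864 − 250000 = 6864; nΣy² − (Σy)² = 166240 − 163216 = 3024
r = -1496 / √(6864 × 3024) = -1496 / 4555.9561 ≈ -0.328

-0.328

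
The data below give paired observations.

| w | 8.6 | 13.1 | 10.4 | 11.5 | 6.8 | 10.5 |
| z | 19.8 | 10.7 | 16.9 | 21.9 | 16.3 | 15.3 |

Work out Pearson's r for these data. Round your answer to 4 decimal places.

n = 6, Σw = 60.9, Σz = 100.9, Σw² = 642.47, Σz² = 1771.53, Σwz = 1009.55
nΣwz − ΣwΣz = 6057.3 − 6144.81 = -87.51
nΣw² − (Σw)² = 3854.82 − 3708.81 = 146.01; nΣz² − (Σz)² = 10629.18 − 10180.81 = 448.37
r = -87.51 / √(146.01 × 448.37) = -87.51 / 255.8642 ≈ -0.3420

-0.3420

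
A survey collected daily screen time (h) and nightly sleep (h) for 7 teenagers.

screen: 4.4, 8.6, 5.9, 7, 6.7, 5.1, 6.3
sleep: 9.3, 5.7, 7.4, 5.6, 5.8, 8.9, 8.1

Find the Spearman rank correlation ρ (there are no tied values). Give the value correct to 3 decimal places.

-0.929

Rank screen: 1, 7, 3, 6, 5, 2, 4
Rank sleep: 7, 2, 4, 1, 3, 6, 5
d = rank(screen) − rank(sleep): -6, 5, -1, 5, 2, -4, -1; Σd² = 108
ρ = 1 − 6Σd² / [n(n²−1)] = 1 − 6×108 / (7×48) = 1 − 648/336 ≈ -0.929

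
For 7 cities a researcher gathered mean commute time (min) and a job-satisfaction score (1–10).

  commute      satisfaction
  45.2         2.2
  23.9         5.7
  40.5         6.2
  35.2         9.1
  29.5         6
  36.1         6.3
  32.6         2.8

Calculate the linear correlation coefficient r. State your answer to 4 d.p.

n = 7, Σx = 243, Σy = 38.3, Σx² = 8729.76, Σy² = 242.11, Σxy = 1302.8
nΣxy − ΣxΣy = 9119.6 − 9306.9 = -187.3
nΣx² − (Σx)² = 61108.32 − 59049 = 2059.32; nΣy² − (Σy)² = 1694.77 − 1466.89 = 227.88
r = -187.3 / √(2059.32 × 227.88) = -187.3 / 685.0386 ≈ -0.2734

-0.2734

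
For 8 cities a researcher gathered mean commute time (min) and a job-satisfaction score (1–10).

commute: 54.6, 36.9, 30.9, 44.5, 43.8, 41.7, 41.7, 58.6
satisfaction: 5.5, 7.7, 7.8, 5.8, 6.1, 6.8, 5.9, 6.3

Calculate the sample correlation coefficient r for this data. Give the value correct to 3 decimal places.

-0.712

n = 8, Σx = 352.7, Σy = 51.9, Σx² = 16108.01, Σy² = 341.97, Σxy = 2249.5
nΣxy − ΣxΣy = 17996 − 18305.13 = -309.13
nΣx² − (Σx)² = 128864.08 − 124397.29 = 4466.79; nΣy² − (Σy)² = 2735.76 − 2693.61 = 42.15
r = -309.13 / √(4466.79 × 42.15) = -309.13 / 433.9069 ≈ -0.712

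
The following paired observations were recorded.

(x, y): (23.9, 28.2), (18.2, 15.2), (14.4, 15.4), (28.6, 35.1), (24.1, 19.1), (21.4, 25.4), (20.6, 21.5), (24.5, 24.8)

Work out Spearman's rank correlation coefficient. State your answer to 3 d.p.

0.714

Rank x: 5, 2, 1, 8, 6, 4, 3, 7
Rank y: 7, 1, 2, 8, 3, 6, 4, 5
d = rank(x) − rank(y): -2, 1, -1, 0, 3, -2, -1, 2; Σd² = 24
ρ = 1 − 6Σd² / [n(n²−1)] = 1 − 6×24 / (8×63) = 1 − 144/504 ≈ 0.714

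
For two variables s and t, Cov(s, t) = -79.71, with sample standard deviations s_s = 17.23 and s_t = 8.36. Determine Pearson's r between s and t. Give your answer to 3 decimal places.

-0.553

r = Cov(s,t) / (s_s · s_t) = -79.71 / (17.23 × 8.36)
  = -79.71 / 144.0428 ≈ -0.553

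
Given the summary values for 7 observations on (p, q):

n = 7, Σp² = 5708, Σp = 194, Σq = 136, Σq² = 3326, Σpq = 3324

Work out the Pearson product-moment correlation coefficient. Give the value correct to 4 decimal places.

r = (nΣpq − ΣpΣq) / √[(nΣp² − (Σp)²)(nΣq² − (Σq)²)]
Numerator: 7×3324 − 194×136 = -3116
Denominator: √[(39956 − 37636)(23282 − 18496)] = √[2320 × 4786] = 3332.1945
r = -3116 / 3332.1945 ≈ -0.9351

-0.9351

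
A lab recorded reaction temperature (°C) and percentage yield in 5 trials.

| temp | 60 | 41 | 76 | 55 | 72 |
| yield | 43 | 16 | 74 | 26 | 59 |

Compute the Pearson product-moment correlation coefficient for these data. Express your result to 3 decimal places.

0.971

n = 5, Σx = 304, Σy = 218, Σx² = 19266, Σy² = 11738, Σxy = 14538
nΣxy − ΣxΣy = 72690 − 66272 = 6418
nΣx² − (Σx)² = 96330 − 92416 = 3914; nΣy² − (Σy)² = 58690 − 47524 = 11166
r = 6418 / √(3914 × 11166) = 6418 / 6610.8792 ≈ 0.971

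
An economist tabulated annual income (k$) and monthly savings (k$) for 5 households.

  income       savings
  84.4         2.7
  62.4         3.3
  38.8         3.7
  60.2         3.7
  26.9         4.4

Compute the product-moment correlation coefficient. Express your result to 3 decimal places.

n = 5, Σx = 272.7, Σy = 17.8, Σx² = 16870.21, Σy² = 64.92, Σxy = 918.46
nΣxy − ΣxΣy = 4592.3 − 4854.06 = -261.76
nΣx² − (Σx)² = 84351.05 − 74365.29 = 9985.76; nΣy² − (Σy)² = 324.6 − 316.84 = 7.76
r = -261.76 / √(9985.76 × 7.76) = -261.76 / 278.3694 ≈ -0.940

-0.940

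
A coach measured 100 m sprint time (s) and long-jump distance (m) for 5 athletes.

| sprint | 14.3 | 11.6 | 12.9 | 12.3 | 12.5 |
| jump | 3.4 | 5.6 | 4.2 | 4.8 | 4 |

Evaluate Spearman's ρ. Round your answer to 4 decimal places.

Rank sprint: 5, 1, 4, 2, 3
Rank jump: 1, 5, 3, 4, 2
d = rank(sprint) − rank(jump): 4, -4, 1, -2, 1; Σd² = 38
ρ = 1 − 6Σd² / [n(n²−1)] = 1 − 6×38 / (5×24) = 1 − 228/120 ≈ -0.9000

-0.9000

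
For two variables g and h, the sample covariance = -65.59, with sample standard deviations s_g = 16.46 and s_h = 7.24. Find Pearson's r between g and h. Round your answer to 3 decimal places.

-0.550

r = Cov(g,h) / (s_g · s_h) = -65.59 / (16.46 × 7.24)
  = -65.59 / 119.1704 ≈ -0.550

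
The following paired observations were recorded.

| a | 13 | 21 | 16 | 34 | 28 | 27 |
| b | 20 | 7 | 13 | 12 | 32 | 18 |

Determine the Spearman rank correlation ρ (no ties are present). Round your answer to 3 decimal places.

Rank a: 1, 3, 2, 6, 5, 4
Rank b: 5, 1, 3, 2, 6, 4
d = rank(a) − rank(b): -4, 2, -1, 4, -1, 0; Σd² = 38
ρ = 1 − 6Σd² / [n(n²−1)] = 1 − 6×38 / (6×35) = 1 − 228/210 ≈ -0.086

-0.086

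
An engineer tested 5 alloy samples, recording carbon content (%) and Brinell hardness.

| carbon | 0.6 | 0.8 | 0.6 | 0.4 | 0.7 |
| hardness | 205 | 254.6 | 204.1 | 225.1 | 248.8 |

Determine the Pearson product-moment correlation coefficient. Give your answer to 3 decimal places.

0.571

n = 5, Σx = 3.1, Σy = 1137.6, Σx² = 2.01, Σy² = 261074.42, Σxy = 713.34
nΣxy − ΣxΣy = 3566.7 − 3526.56 = 40.14
nΣx² − (Σx)² = 10.05 − 9.61 = 0.44; nΣy² − (Σy)² = 1305372.1 − 1294133.76 = 11238.34
r = 40.14 / √(0.44 × 11238.34) = 40.14 / 70.3198 ≈ 0.571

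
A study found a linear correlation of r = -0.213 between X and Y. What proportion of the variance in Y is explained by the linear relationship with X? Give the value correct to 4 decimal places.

r² = (-0.213)² = 0.0454

0.0454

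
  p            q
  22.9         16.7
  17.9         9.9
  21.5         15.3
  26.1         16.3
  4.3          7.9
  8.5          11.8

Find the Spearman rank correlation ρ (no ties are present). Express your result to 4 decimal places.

Rank p: 5, 3, 4, 6, 1, 2
Rank q: 6, 2, 4, 5, 1, 3
d = rank(p) − rank(q): -1, 1, 0, 1, 0, -1; Σd² = 4
ρ = 1 − 6Σd² / [n(n²−1)] = 1 − 6×4 / (6×35) = 1 − 24/210 ≈ 0.8857

0.8857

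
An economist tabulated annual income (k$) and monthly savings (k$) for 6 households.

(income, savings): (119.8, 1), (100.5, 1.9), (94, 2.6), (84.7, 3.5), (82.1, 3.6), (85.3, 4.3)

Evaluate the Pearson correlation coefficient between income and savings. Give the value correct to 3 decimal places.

-0.937

n = 6, Σx = 566.4, Σy = 16.9, Σx² = 54478.88, Σy² = 55.07, Σxy = 1513.95
nΣxy − ΣxΣy = 9083.7 − 9572.16 = -488.46
nΣx² − (Σx)² = 326873.28 − 320808.96 = 6064.32; nΣy² − (Σy)² = 330.42 − 285.61 = 44.81
r = -488.46 / √(6064.32 × 44.81) = -488.46 / 521.2890 ≈ -0.937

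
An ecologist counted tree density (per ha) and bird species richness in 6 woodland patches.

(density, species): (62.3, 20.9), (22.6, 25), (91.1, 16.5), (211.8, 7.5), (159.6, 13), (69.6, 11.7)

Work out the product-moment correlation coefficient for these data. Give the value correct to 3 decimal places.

-0.841

n = 6, Σx = 617, Σy = 94.6, Σx² = 87866.82, Σy² = 1696.2, Σxy = 7847.84
nΣxy − ΣxΣy = 47087.04 − 58368.2 = -11281.16
nΣx² − (Σx)² = 527200.92 − 380689 = 146511.92; nΣy² − (Σy)² = 10177.2 − 8949.16 = 1228.04
r = -11281.16 / √(146511.92 × 1228.04) = -11281.16 / 13413.5192 ≈ -0.841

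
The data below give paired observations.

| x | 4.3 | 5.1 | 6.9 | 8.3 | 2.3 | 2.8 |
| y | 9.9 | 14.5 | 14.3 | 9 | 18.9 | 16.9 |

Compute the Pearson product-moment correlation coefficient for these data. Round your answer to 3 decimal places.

n = 6, Σx = 29.7, Σy = 83.5, Σx² = 174.13, Σy² = 1236.57, Σxy = 380.68
nΣxy − ΣxΣy = 2284.08 − 2479.95 = -195.87
nΣx² − (Σx)² = 1044.78 − 882.09 = 162.69; nΣy² − (Σy)² = 7419.42 − 6972.25 = 447.17
r = -195.87 / √(162.69 × 447.17) = -195.87 / 269.7222 ≈ -0.726

-0.726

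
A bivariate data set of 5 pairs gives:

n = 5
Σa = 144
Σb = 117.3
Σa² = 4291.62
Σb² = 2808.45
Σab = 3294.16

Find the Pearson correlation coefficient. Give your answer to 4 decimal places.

r = (nΣab − ΣaΣb) / √[(nΣa² − (Σa)²)(nΣb² − (Σb)²)]
Numerator: 5×3294.16 − 144×117.3 = -420.4
Denominator: √[(21458.1 − 20736)(14042.25 − 13759.29)] = √[722.1 × 282.96] = 452.0237
r = -420.4 / 452.0237 ≈ -0.9300

-0.9300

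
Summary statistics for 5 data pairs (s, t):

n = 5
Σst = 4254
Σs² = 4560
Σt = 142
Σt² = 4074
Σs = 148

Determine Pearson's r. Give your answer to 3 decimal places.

r = (nΣst − ΣsΣt) / √[(nΣs² − (Σs)²)(nΣt² − (Σt)²)]
Numerator: 5×4254 − 148×142 = 254
Denominator: √[(22800 − 21904)(20370 − 20164)] = √[896 × 206] = 429.6231
r = 254 / 429.6231 ≈ 0.591

0.591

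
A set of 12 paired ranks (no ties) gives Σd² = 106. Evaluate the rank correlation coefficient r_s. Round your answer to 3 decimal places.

0.629

ρ = 1 − 6Σd² / [n(n²−1)] = 1 − 6×106 / (12×143)
  = 1 − 636/1716 = 1 − 0.3706 ≈ 0.629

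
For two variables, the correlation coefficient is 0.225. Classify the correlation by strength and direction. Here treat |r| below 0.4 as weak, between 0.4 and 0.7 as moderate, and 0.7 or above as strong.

weak positive

r = 0.225 > 0 so the relationship is positive.
|r| = 0.225, which falls in the weak range.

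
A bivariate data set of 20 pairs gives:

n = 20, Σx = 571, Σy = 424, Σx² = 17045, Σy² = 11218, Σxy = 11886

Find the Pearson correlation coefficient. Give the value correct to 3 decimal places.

r = (nΣxy − ΣxΣy) / √[(nΣx² − (Σx)²)(nΣy² − (Σy)²)]
Numerator: 20×11886 − 571×424 = -4384
Denominator: √[(340900 − 326041)(224360 − 179776)] = √[14859 × 44584] = 25738.5636
r = -4384 / 25738.5636 ≈ -0.170

-0.170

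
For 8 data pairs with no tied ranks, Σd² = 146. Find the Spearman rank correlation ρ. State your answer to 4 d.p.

-0.7381

ρ = 1 − 6Σd² / [n(n²−1)] = 1 − 6×146 / (8×63)
  = 1 − 876/504 = 1 − 1.73810 ≈ -0.7381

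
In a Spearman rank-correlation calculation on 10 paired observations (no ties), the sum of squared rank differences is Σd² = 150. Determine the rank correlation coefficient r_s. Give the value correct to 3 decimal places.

ρ = 1 − 6Σd² / [n(n²−1)] = 1 − 6×150 / (10×99)
  = 1 − 900/990 = 1 − 0.9091 ≈ 0.091

0.091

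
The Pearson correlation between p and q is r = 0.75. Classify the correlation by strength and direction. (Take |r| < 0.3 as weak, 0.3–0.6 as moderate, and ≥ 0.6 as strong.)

r = 0.75 > 0 so the relationship is positive.
|r| = 0.75, which falls in the strong range.

strong positive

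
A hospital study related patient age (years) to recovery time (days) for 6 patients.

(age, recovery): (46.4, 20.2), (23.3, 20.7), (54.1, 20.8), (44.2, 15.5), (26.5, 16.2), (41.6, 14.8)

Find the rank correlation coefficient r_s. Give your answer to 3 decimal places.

Rank age: 5, 1, 6, 4, 2, 3
Rank recovery: 4, 5, 6, 2, 3, 1
d = rank(age) − rank(recovery): 1, -4, 0, 2, -1, 2; Σd² = 26
ρ = 1 − 6Σd² / [n(n²−1)] = 1 − 6×26 / (6×35) = 1 − 156/210 ≈ 0.257

0.257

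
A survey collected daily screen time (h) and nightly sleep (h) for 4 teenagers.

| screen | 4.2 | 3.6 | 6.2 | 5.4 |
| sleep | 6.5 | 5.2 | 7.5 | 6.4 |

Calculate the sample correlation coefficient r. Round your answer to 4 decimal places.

0.8831

n = 4, Σx = 19.4, Σy = 25.6, Σx² = 98.2, Σy² = 166.5, Σxy = 127.08
nΣxy − ΣxΣy = 508.32 − 496.64 = 11.68
nΣx² − (Σx)² = 392.8 − 376.36 = 16.44; nΣy² − (Σy)² = 666 − 655.36 = 10.64
r = 11.68 / √(16.44 × 10.64) = 11.68 / 13.2258 ≈ 0.8831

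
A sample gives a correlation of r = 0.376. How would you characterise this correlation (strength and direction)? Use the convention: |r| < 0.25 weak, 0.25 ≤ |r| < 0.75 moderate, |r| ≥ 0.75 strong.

moderate positive

r = 0.376 > 0 so the relationship is positive.
|r| = 0.376, which falls in the moderate range.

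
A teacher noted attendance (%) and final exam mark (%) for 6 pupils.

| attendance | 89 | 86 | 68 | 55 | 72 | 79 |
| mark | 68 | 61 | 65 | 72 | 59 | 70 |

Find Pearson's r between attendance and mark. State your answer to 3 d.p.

n = 6, Σx = 449, Σy = 395, Σx² = 34391, Σy² = 26135, Σxy = 29456
nΣxy − ΣxΣy = 176736 − 177355 = -619
nΣx² − (Σx)² = 206346 − 201601 = 4745; nΣy² − (Σy)² = 156810 − 156025 = 785
r = -619 / √(4745 × 785) = -619 / 1929.9806 ≈ -0.321

-0.321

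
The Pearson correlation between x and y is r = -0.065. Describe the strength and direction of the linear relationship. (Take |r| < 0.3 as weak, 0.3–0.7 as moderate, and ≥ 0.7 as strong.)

r = -0.065 < 0 so the relationship is negative.
|r| = 0.065, which falls in the weak range.

weak negative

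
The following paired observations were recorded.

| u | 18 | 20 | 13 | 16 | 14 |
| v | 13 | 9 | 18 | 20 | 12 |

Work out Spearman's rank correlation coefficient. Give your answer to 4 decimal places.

-0.5000

Rank u: 4, 5, 1, 3, 2
Rank v: 3, 1, 4, 5, 2
d = rank(u) − rank(v): 1, 4, -3, -2, 0; Σd² = 30
ρ = 1 − 6Σd² / [n(n²−1)] = 1 − 6×30 / (5×24) = 1 − 180/120 ≈ -0.5000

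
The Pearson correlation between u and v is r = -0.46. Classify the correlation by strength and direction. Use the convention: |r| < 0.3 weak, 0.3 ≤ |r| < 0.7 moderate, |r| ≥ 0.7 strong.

moderate negative

r = -0.46 < 0 so the relationship is negative.
|r| = 0.46, which falls in the moderate range.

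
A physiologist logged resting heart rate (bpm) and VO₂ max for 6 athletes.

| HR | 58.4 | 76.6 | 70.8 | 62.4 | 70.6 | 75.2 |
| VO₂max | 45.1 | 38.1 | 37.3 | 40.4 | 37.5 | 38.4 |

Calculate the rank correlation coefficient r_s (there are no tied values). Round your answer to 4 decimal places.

-0.5429

Rank HR: 1, 6, 4, 2, 3, 5
Rank VO₂max: 6, 3, 1, 5, 2, 4
d = rank(HR) − rank(VO₂max): -5, 3, 3, -3, 1, 1; Σd² = 54
ρ = 1 − 6Σd² / [n(n²−1)] = 1 − 6×54 / (6×35) = 1 − 324/210 ≈ -0.5429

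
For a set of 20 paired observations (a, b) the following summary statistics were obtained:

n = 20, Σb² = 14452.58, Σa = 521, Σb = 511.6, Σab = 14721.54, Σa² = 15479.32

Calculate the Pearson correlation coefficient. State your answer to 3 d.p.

r = (nΣab − ΣaΣb) / √[(nΣa² − (Σa)²)(nΣb² − (Σb)²)]
Numerator: 20×14721.54 − 521×511.6 = 27887.2
Denominator: √[(309586.4 − 271441)(289051.6 − 261734.56)] = √[38145.4 × 27317.04] = 32280.3256
r = 27887.2 / 32280.3256 ≈ 0.864

0.864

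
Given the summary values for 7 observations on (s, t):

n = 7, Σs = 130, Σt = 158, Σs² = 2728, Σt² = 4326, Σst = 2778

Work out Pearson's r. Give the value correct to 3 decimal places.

-0.320

r = (nΣst − ΣsΣt) / √[(nΣs² − (Σs)²)(nΣt² − (Σt)²)]
Numerator: 7×2778 − 130×158 = -1094
Denominator: √[(19096 − 16900)(30282 − 24964)] = √[2196 × 5318] = 3417.3569
r = -1094 / 3417.3569 ≈ -0.320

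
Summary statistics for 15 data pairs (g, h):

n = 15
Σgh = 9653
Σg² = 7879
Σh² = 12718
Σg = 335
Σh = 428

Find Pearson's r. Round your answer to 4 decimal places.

0.2104

r = (nΣgh − ΣgΣh) / √[(nΣg² − (Σg)²)(nΣh² − (Σh)²)]
Numerator: 15×9653 − 335×428 = 1415
Denominator: √[(118185 − 112225)(190770 − 183184)] = √[5960 × 7586] = 6724.0286
r = 1415 / 6724.0286 ≈ 0.2104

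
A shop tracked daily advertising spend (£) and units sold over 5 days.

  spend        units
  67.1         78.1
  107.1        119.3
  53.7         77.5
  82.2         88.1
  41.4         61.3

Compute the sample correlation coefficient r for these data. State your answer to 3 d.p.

n = 5, Σx = 351.5, Σy = 424.3, Σx² = 27327.31, Σy² = 37857.65, Σxy = 31958.93
nΣxy − ΣxΣy = 159794.65 − 149141.45 = 10653.2
nΣx² − (Σx)² = 136636.55 − 123552.25 = 13084.3; nΣy² − (Σy)² = 189288.25 − 180030.49 = 9257.76
r = 10653.2 / √(13084.3 × 9257.76) = 10653.2 / 11005.9670 ≈ 0.968

0.968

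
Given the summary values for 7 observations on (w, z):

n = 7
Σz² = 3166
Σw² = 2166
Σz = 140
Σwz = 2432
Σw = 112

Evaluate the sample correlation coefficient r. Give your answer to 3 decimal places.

r = (nΣwz − ΣwΣz) / √[(nΣw² − (Σw)²)(nΣz² − (Σz)²)]
Numerator: 7×2432 − 112×140 = 1344
Denominator: √[(15162 − 12544)(22162 − 19600)] = √[2618 × 2562] = 2589.8486
r = 1344 / 2589.8486 ≈ 0.519

0.519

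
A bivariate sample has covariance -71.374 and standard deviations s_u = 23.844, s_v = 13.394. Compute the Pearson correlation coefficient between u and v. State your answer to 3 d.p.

r = Cov(u,v) / (s_u · s_v) = -71.374 / (23.844 × 13.394)
  = -71.374 / 319.3665 ≈ -0.223

-0.223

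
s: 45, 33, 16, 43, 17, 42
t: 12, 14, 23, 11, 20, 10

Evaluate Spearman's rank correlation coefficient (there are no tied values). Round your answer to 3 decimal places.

-0.771

Rank s: 6, 3, 1, 5, 2, 4
Rank t: 3, 4, 6, 2, 5, 1
d = rank(s) − rank(t): 3, -1, -5, 3, -3, 3; Σd² = 62
ρ = 1 − 6Σd² / [n(n²−1)] = 1 − 6×62 / (6×35) = 1 − 372/210 ≈ -0.771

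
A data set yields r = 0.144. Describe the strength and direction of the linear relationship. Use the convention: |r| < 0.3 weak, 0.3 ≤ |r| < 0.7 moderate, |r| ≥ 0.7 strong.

r = 0.144 > 0 so the relationship is positive.
|r| = 0.144, which falls in the weak range.

weak positive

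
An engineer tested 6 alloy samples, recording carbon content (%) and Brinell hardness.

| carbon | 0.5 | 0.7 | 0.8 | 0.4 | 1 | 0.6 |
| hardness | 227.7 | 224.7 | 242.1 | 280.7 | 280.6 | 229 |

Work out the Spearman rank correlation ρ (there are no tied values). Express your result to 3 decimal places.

Rank carbon: 2, 4, 5, 1, 6, 3
Rank hardness: 2, 1, 4, 6, 5, 3
d = rank(carbon) − rank(hardness): 0, 3, 1, -5, 1, 0; Σd² = 36
ρ = 1 − 6Σd² / [n(n²−1)] = 1 − 6×36 / (6×35) = 1 − 216/210 ≈ -0.029

-0.029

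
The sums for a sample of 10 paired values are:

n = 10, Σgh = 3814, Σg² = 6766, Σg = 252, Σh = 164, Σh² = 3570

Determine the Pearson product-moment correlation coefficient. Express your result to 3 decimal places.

r = (nΣgh − ΣgΣh) / √[(nΣg² − (Σg)²)(nΣh² − (Σh)²)]
Numerator: 10×3814 − 252×164 = -3188
Denominator: √[(67660 − 63504)(35700 − 26896)] = √[4156 × 8804] = 6048.9192
r = -3188 / 6048.9192 ≈ -0.527

-0.527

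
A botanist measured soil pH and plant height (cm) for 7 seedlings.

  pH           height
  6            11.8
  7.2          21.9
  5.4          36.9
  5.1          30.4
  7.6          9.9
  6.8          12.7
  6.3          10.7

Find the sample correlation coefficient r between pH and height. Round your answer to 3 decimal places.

n = 7, Σx = 44.4, Σy = 134.3, Σx² = 286.7, Σy² = 3278.41, Σxy = 811.79
nΣxy − ΣxΣy = 5682.53 − 5962.92 = -280.39
nΣx² − (Σx)² = 2006.9 − 1971.36 = 35.54; nΣy² − (Σy)² = 22948.87 − 18036.49 = 4912.38
r = -280.39 / √(35.54 × 4912.38) = -280.39 / 417.8349 ≈ -0.671

-0.671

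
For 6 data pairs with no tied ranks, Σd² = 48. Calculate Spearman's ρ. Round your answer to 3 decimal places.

ρ = 1 − 6Σd² / [n(n²−1)] = 1 − 6×48 / (6×35)
  = 1 − 288/210 = 1 − 1.3714 ≈ -0.371

-0.371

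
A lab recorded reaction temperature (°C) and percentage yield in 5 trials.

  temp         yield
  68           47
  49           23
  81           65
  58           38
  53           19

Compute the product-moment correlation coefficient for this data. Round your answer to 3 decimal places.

n = 5, Σx = 309, Σy = 192, Σx² = 19759, Σy² = 8768, Σxy = 12799
nΣxy − ΣxΣy = 63995 − 59328 = 4667
nΣx² − (Σx)² = 98795 − 95481 = 3314; nΣy² − (Σy)² = 43840 − 36864 = 6976
r = 4667 / √(3314 × 6976) = 4667 / 4808.1664 ≈ 0.971

0.971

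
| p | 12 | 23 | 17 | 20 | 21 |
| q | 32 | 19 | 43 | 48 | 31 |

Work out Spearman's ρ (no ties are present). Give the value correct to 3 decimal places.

Rank p: 1, 5, 2, 3, 4
Rank q: 3, 1, 4, 5, 2
d = rank(p) − rank(q): -2, 4, -2, -2, 2; Σd² = 32
ρ = 1 − 6Σd² / [n(n²−1)] = 1 − 6×32 / (5×24) = 1 − 192/120 ≈ -0.600

-0.600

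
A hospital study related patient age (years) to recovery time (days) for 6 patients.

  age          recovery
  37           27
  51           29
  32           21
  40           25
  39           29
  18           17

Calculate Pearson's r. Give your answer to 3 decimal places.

n = 6, Σx = 217, Σy = 148, Σx² = 8439, Σy² = 3766, Σxy = 5587
nΣxy − ΣxΣy = 33522 − 32116 = 1406
nΣx² − (Σx)² = 50634 − 47089 = 3545; nΣy² − (Σy)² = 22596 − 21904 = 692
r = 1406 / √(3545 × 692) = 1406 / 1566.2503 ≈ 0.898

0.898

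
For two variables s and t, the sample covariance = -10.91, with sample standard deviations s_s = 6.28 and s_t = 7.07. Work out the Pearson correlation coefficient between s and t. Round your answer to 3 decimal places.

-0.246

r = Cov(s,t) / (s_s · s_t) = -10.91 / (6.28 × 7.07)
  = -10.91 / 44.3996 ≈ -0.246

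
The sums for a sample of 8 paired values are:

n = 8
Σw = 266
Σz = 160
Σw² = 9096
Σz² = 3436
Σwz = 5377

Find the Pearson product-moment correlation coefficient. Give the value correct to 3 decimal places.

r = (nΣwz − ΣwΣz) / √[(nΣw² − (Σw)²)(nΣz² − (Σz)²)]
Numerator: 8×5377 − 266×160 = 456
Denominator: √[(72768 − 70756)(27488 − 25600)] = √[2012 × 1888] = 1949.0141
r = 456 / 1949.0141 ≈ 0.234

0.234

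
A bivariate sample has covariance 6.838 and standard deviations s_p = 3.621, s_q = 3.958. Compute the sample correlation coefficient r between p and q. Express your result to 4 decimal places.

0.4771

r = Cov(p,q) / (s_p · s_q) = 6.838 / (3.621 × 3.958)
  = 6.838 / 14.3319 ≈ 0.4771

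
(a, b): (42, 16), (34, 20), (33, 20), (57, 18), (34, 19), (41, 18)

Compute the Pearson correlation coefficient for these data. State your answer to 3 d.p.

n = 6, Σa = 241, Σb = 111, Σa² = 10095, Σb² = 2065, Σab = 4422
nΣab − ΣaΣb = 26532 − 26751 = -219
nΣa² − (Σa)² = 60570 − 58081 = 2489; nΣb² − (Σb)² = 12390 − 12321 = 69
r = -219 / √(2489 × 69) = -219 / 414.4165 ≈ -0.528

-0.528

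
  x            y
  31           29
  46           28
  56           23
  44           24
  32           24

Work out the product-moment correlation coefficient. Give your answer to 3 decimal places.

n = 5, Σx = 209, Σy = 128, Σx² = 9173, Σy² = 3306, Σxy = 5299
nΣxy − ΣxΣy = 26495 − 26752 = -257
nΣx² − (Σx)² = 45865 − 43681 = 2184; nΣy² − (Σy)² = 16530 − 16384 = 146
r = -257 / √(2184 × 146) = -257 / 564.6804 ≈ -0.455

-0.455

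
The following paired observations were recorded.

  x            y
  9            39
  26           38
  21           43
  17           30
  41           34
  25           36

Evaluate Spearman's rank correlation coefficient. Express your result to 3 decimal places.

-0.257

Rank x: 1, 5, 3, 2, 6, 4
Rank y: 5, 4, 6, 1, 2, 3
d = rank(x) − rank(y): -4, 1, -3, 1, 4, 1; Σd² = 44
ρ = 1 − 6Σd² / [n(n²−1)] = 1 − 6×44 / (6×35) = 1 − 264/210 ≈ -0.257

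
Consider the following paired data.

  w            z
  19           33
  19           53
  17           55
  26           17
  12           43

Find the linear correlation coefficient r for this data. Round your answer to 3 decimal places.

n = 5, Σw = 93, Σz = 201, Σw² = 1831, Σz² = 9061, Σwz = 3527
nΣwz − ΣwΣz = 17635 − 18693 = -1058
nΣw² − (Σw)² = 9155 − 8649 = 506; nΣz² − (Σz)² = 45305 − 40401 = 4904
r = -1058 / √(506 × 4904) = -1058 / 1575.2536 ≈ -0.672

-0.672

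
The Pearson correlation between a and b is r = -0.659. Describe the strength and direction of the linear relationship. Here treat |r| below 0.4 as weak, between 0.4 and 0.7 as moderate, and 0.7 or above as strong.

r = -0.659 < 0 so the relationship is negative.
|r| = 0.659, which falls in the moderate range.

moderate negative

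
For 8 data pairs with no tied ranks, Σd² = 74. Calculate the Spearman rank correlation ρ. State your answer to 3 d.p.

0.119

ρ = 1 − 6Σd² / [n(n²−1)] = 1 − 6×74 / (8×63)
  = 1 − 444/504 = 1 − 0.8810 ≈ 0.119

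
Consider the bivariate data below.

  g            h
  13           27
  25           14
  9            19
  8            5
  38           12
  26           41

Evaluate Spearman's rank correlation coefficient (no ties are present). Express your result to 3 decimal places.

Rank g: 3, 4, 2, 1, 6, 5
Rank h: 5, 3, 4, 1, 2, 6
d = rank(g) − rank(h): -2, 1, -2, 0, 4, -1; Σd² = 26
ρ = 1 − 6Σd² / [n(n²−1)] = 1 − 6×26 / (6×35) = 1 − 156/210 ≈ 0.257

0.257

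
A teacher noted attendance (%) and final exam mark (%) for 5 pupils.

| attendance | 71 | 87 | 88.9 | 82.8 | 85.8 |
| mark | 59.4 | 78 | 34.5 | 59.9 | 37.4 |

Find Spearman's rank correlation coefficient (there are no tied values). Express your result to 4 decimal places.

-0.3000

Rank attendance: 1, 4, 5, 2, 3
Rank mark: 3, 5, 1, 4, 2
d = rank(attendance) − rank(mark): -2, -1, 4, -2, 1; Σd² = 26
ρ = 1 − 6Σd² / [n(n²−1)] = 1 − 6×26 / (5×24) = 1 − 156/120 ≈ -0.3000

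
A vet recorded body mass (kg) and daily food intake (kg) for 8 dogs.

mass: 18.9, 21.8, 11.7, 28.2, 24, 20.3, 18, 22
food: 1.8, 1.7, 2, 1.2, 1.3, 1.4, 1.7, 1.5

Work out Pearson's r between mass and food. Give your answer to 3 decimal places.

n = 8, Σx = 164.9, Σy = 12.6, Σx² = 3560.67, Σy² = 20.36, Σxy = 251.54
nΣxy − ΣxΣy = 2012.32 − 2077.74 = -65.42
nΣx² − (Σx)² = 28485.36 − 27192.01 = 1293.35; nΣy² − (Σy)² = 162.88 − 158.76 = 4.12
r = -65.42 / √(1293.35 × 4.12) = -65.42 / 72.9973 ≈ -0.896

-0.896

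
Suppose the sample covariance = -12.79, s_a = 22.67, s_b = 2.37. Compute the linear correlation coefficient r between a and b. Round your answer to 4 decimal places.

r = Cov(a,b) / (s_a · s_b) = -12.79 / (22.67 × 2.37)
  = -12.79 / 53.7279 ≈ -0.2381

-0.2381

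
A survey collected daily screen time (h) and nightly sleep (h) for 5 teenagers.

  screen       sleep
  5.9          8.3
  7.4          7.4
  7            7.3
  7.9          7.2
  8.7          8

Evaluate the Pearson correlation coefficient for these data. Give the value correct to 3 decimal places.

n = 5, Σx = 36.9, Σy = 38.2, Σx² = 276.67, Σy² = 292.78, Σxy = 281.31
nΣxy − ΣxΣy = 1406.55 − 1409.58 = -3.03
nΣx² − (Σx)² = 1383.35 − 1361.61 = 21.74; nΣy² − (Σy)² = 1463.9 − 1459.24 = 4.66
r = -3.03 / √(21.74 × 4.66) = -3.03 / 10.0652 ≈ -0.301

-0.301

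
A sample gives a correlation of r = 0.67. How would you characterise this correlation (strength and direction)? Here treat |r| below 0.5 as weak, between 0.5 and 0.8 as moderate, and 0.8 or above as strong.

r = 0.67 > 0 so the relationship is positive.
|r| = 0.67, which falls in the moderate range.

moderate positive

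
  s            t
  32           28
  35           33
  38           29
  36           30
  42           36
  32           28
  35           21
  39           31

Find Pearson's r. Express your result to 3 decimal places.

0.565

n = 8, Σs = 289, Σt = 236, Σs² = 10523, Σt² = 7096, Σst = 8585
nΣst − ΣsΣt = 68680 − 68204 = 476
nΣs² − (Σs)² = 84184 − 83521 = 663; nΣt² − (Σt)² = 56768 − 55696 = 1072
r = 476 / √(663 × 1072) = 476 / 843.0516 ≈ 0.565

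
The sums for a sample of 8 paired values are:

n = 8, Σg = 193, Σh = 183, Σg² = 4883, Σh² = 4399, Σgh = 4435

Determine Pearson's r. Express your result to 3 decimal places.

r = (nΣgh − ΣgΣh) / √[(nΣg² − (Σg)²)(nΣh² − (Σh)²)]
Numerator: 8×4435 − 193×183 = 161
Denominator: √[(39064 − 37249)(35192 − 33489)] = √[1815 × 1703] = 1758.1084
r = 161 / 1758.1084 ≈ 0.092

0.092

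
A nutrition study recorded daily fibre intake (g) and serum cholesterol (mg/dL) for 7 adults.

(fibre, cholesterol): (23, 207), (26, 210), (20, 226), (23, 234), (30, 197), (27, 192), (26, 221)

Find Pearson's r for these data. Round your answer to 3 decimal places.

n = 7, Σx = 175, Σy = 1487, Σx² = 4439, Σy² = 317295, Σxy = 36963
nΣxy − ΣxΣy = 258741 − 260225 = -1484
nΣx² − (Σx)² = 31073 − 30625 = 448; nΣy² − (Σy)² = 2221065 − 2211169 = 9896
r = -1484 / √(448 × 9896) = -1484 / 2105.5660 ≈ -0.705

-0.705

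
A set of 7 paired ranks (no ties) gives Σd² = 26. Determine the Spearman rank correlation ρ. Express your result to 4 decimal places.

0.5357

ρ = 1 − 6Σd² / [n(n²−1)] = 1 − 6×26 / (7×48)
  = 1 − 156/336 = 1 − 0.46429 ≈ 0.5357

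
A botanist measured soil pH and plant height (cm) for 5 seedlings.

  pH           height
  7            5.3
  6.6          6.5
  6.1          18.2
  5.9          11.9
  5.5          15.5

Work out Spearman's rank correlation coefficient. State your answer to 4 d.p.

Rank pH: 5, 4, 3, 2, 1
Rank height: 1, 2, 5, 3, 4
d = rank(pH) − rank(height): 4, 2, -2, -1, -3; Σd² = 34
ρ = 1 − 6Σd² / [n(n²−1)] = 1 − 6×34 / (5×24) = 1 − 204/120 ≈ -0.7000

-0.7000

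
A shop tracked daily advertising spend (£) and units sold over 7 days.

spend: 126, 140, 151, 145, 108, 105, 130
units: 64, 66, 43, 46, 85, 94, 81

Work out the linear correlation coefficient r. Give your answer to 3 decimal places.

-0.910

n = 7, Σx = 905, Σy = 479, Σx² = 118891, Σy² = 35039, Σxy = 60047
nΣxy − ΣxΣy = 420329 − 433495 = -13166
nΣx² − (Σx)² = 832237 − 819025 = 13212; nΣy² − (Σy)² = 245273 − 229441 = 15832
r = -13166 / √(13212 × 15832) = -13166 / 14462.7931 ≈ -0.910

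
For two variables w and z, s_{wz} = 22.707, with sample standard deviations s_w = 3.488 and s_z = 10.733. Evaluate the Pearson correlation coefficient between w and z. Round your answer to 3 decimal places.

r = Cov(w,z) / (s_w · s_z) = 22.707 / (3.488 × 10.733)
  = 22.707 / 37.4367 ≈ 0.607

0.607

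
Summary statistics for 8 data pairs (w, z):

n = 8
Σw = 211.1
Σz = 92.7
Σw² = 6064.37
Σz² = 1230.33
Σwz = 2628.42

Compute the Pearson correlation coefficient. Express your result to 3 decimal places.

r = (nΣwz − ΣwΣz) / √[(nΣw² − (Σw)²)(nΣz² − (Σz)²)]
Numerator: 8×2628.42 − 211.1×92.7 = 1458.39
Denominator: √[(48514.96 − 44563.21)(9842.64 − 8593.29)] = √[3951.75 × 1249.35] = 2221.9628
r = 1458.39 / 2221.9628 ≈ 0.656

0.656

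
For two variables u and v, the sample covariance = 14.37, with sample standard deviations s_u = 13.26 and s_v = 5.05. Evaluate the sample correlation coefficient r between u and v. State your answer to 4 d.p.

r = Cov(u,v) / (s_u · s_v) = 14.37 / (13.26 × 5.05)
  = 14.37 / 66.9630 ≈ 0.2146

0.2146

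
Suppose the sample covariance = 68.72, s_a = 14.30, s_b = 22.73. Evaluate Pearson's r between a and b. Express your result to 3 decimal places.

r = Cov(a,b) / (s_a · s_b) = 68.72 / (14.30 × 22.73)
  = 68.72 / 325.0390 ≈ 0.211

0.211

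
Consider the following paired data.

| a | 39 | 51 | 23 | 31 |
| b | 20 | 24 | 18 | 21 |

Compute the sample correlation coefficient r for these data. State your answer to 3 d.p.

n = 4, Σa = 144, Σb = 83, Σa² = 5612, Σb² = 1741, Σab = 3069
nΣab − ΣaΣb = 12276 − 11952 = 324
nΣa² − (Σa)² = 22448 − 20736 = 1712; nΣb² − (Σb)² = 6964 − 6889 = 75
r = 324 / √(1712 × 75) = 324 / 358.3295 ≈ 0.904

0.904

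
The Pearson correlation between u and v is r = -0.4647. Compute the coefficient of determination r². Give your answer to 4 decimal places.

0.2159

r² = (-0.4647)² = 0.2159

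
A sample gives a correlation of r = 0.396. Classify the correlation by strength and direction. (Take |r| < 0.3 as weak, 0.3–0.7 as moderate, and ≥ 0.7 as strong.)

r = 0.396 > 0 so the relationship is positive.
|r| = 0.396, which falls in the moderate range.

moderate positive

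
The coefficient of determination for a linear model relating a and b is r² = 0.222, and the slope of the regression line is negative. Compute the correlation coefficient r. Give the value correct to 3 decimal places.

|r| = √0.222 = 0.471
The association is negative, so r = −0.471.

-0.471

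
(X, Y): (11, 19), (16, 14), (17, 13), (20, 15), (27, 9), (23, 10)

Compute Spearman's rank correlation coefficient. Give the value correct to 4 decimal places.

Rank X: 1, 2, 3, 4, 6, 5
Rank Y: 6, 4, 3, 5, 1, 2
d = rank(X) − rank(Y): -5, -2, 0, -1, 5, 3; Σd² = 64
ρ = 1 − 6Σd² / [n(n²−1)] = 1 − 6×64 / (6×35) = 1 − 384/210 ≈ -0.8286

-0.8286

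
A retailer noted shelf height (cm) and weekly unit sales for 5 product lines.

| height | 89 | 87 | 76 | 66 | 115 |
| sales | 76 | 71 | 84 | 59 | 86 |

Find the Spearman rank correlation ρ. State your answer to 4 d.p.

Rank height: 4, 3, 2, 1, 5
Rank sales: 3, 2, 4, 1, 5
d = rank(height) − rank(sales): 1, 1, -2, 0, 0; Σd² = 6
ρ = 1 − 6Σd² / [n(n²−1)] = 1 − 6×6 / (5×24) = 1 − 36/120 ≈ 0.7000

0.7000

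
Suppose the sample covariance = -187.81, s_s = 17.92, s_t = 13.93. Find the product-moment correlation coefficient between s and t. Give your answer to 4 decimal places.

r = Cov(s,t) / (s_s · s_t) = -187.81 / (17.92 × 13.93)
  = -187.81 / 249.6256 ≈ -0.7524

-0.7524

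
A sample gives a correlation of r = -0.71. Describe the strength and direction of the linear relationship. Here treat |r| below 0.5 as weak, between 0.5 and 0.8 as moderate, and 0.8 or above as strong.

moderate negative

r = -0.71 < 0 so the relationship is negative.
|r| = 0.71, which falls in the moderate range.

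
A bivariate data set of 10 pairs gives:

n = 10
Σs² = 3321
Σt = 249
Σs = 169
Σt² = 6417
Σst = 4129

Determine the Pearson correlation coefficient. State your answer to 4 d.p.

-0.2491

r = (nΣst − ΣsΣt) / √[(nΣs² − (Σs)²)(nΣt² − (Σt)²)]
Numerator: 10×4129 − 169×249 = -791
Denominator: √[(33210 − 28561)(64170 − 62001)] = √[4649 × 2169] = 3175.4812
r = -791 / 3175.4812 ≈ -0.2491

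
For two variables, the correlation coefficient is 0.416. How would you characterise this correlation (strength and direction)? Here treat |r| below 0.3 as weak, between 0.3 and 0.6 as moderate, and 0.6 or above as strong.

r = 0.416 > 0 so the relationship is positive.
|r| = 0.416, which falls in the moderate range.

moderate positive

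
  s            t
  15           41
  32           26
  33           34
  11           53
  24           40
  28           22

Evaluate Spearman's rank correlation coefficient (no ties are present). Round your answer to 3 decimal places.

-0.771

Rank s: 2, 5, 6, 1, 3, 4
Rank t: 5, 2, 3, 6, 4, 1
d = rank(s) − rank(t): -3, 3, 3, -5, -1, 3; Σd² = 62
ρ = 1 − 6Σd² / [n(n²−1)] = 1 − 6×62 / (6×35) = 1 − 372/210 ≈ -0.771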